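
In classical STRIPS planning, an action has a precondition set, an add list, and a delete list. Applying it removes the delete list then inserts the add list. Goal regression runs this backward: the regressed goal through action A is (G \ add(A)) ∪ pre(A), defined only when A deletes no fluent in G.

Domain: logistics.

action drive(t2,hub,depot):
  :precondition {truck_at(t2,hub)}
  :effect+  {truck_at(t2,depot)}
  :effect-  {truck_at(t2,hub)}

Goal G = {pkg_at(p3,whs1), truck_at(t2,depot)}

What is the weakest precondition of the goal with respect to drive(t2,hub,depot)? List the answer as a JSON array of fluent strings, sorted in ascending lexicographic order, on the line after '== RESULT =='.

Regress:
  G ∩ del = {}  (empty — regression defined)
  G \ add = {pkg_at(p3,whs1), truck_at(t2,depot)} \ {truck_at(t2,depot)} = {pkg_at(p3,whs1)}
  ∪ pre   = {pkg_at(p3,whs1)} ∪ {truck_at(t2,hub)}
          = {pkg_at(p3,whs1), truck_at(t2,hub)}

== RESULT ==
["pkg_at(p3,whs1)", "truck_at(t2,hub)"]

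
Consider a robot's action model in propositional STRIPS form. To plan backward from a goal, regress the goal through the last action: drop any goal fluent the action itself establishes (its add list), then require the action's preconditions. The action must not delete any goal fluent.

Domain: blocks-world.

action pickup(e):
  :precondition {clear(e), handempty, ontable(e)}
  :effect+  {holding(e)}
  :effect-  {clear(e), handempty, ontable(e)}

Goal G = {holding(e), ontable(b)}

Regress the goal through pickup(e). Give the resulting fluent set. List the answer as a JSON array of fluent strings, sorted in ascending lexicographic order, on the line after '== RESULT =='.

Compute (G \ add) ∪ pre:
  G ∩ del = {}  (empty — regression defined)
  G \ add = {holding(e), ontable(b)} \ {holding(e)} = {ontable(b)}
  ∪ pre   = {ontable(b)} ∪ {clear(e), handempty, ontable(e)}
          = {clear(e), handempty, ontable(b), ontable(e)}

== RESULT ==
["clear(e)", "handempty", "ontable(b)", "ontable(e)"]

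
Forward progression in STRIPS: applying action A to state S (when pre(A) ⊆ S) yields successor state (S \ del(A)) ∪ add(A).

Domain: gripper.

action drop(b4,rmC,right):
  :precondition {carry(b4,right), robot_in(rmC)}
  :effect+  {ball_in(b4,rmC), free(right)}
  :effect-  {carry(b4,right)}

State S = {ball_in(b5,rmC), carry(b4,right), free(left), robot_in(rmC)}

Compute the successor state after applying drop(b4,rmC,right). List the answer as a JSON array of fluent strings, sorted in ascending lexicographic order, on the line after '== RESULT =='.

Compute (S \ del) ∪ add:
  pre ⊆ S: {carry(b4,right), robot_in(rmC)} ⊆ S  — applicable
  S \ del = {ball_in(b5,rmC), free(left), robot_in(rmC)}
  ∪ add   = {ball_in(b4,rmC), ball_in(b5,rmC), free(left), free(right), robot_in(rmC)}

== RESULT ==
["ball_in(b4,rmC)", "ball_in(b5,rmC)", "free(left)", "free(right)", "robot_in(rmC)"]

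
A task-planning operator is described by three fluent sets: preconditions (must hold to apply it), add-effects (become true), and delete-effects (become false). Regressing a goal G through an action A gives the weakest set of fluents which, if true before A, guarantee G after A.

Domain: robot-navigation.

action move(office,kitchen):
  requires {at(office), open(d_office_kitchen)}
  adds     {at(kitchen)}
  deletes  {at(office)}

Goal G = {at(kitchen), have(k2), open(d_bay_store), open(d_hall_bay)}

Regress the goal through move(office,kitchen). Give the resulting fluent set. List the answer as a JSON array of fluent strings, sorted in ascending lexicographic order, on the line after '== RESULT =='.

Regress:
  G ∩ del = {}  (empty — regression defined)
  G \ add = {at(kitchen), have(k2), open(d_bay_store), open(d_hall_bay)} \ {at(kitchen)} = {have(k2), open(d_bay_store), open(d_hall_bay)}
  ∪ pre   = {have(k2), open(d_bay_store), open(d_hall_bay)} ∪ {at(office), open(d_office_kitchen)}
          = {at(office), have(k2), open(d_bay_store), open(d_hall_bay), open(d_office_kitchen)}

== RESULT ==
["at(office)", "have(k2)", "open(d_bay_store)", "open(d_hall_bay)", "open(d_office_kitchen)"]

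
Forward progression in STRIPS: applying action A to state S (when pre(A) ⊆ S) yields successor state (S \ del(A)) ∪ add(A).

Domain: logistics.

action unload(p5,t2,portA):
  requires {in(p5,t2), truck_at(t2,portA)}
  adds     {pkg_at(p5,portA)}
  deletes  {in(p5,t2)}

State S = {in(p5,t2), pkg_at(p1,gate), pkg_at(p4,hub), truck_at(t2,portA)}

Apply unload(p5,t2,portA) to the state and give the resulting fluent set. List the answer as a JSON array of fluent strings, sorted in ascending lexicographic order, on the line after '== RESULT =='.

Progress:
  pre ⊆ S: {in(p5,t2), truck_at(t2,portA)} ⊆ S  — applicable
  S \ del = {pkg_at(p1,gate), pkg_at(p4,hub), truck_at(t2,portA)}
  ∪ add   = {pkg_at(p1,gate), pkg_at(p4,hub), pkg_at(p5,portA), truck_at(t2,portA)}

== RESULT ==
["pkg_at(p1,gate)", "pkg_at(p4,hub)", "pkg_at(p5,portA)", "truck_at(t2,portA)"]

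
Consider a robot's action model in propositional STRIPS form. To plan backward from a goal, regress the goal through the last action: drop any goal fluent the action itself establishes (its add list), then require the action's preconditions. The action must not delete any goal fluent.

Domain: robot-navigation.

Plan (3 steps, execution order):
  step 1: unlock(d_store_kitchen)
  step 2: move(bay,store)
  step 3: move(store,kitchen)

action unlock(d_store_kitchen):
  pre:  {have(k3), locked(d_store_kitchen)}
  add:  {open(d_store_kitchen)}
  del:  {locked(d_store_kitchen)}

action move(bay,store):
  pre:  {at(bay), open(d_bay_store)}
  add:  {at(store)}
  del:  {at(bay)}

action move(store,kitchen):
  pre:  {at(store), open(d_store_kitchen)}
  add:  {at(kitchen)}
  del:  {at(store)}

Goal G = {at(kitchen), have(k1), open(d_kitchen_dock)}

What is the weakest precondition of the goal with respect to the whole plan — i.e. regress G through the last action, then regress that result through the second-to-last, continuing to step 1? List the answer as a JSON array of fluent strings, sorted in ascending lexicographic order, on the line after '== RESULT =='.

Regress step by step:
  through step 3 (move(store,kitchen)): drop {at(kitchen)}, keep {have(k1), open(d_kitchen_dock)}, require {at(store), open(d_store_kitchen)}
    → {at(store), have(k1), open(d_kitchen_dock), open(d_store_kitchen)}
  through step 2 (move(bay,store)): drop {at(store)}, keep {have(k1), open(d_kitchen_dock), open(d_store_kitchen)}, require {at(bay), open(d_bay_store)}
    → {at(bay), have(k1), open(d_bay_store), open(d_kitchen_dock), open(d_store_kitchen)}
  through step 1 (unlock(d_store_kitchen)): drop {open(d_store_kitchen)}, keep {at(bay), have(k1), open(d_bay_store), open(d_kitchen_dock)}, require {have(k3), locked(d_store_kitchen)}
    → {at(bay), have(k1), have(k3), locked(d_store_kitchen), open(d_bay_store), open(d_kitchen_dock)}

== RESULT ==
["at(bay)", "have(k1)", "have(k3)", "locked(d_store_kitchen)", "open(d_bay_store)", "open(d_kitchen_dock)"]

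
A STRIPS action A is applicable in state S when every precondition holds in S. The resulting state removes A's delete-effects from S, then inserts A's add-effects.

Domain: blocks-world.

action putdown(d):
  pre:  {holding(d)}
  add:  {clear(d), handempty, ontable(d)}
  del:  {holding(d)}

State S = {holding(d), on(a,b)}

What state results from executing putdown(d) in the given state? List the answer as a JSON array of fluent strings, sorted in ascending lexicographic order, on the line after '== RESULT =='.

Progress:
  pre ⊆ S: {holding(d)} ⊆ S  — applicable
  S \ del = {on(a,b)}
  ∪ add   = {clear(d), handempty, on(a,b), ontable(d)}

== RESULT ==
["clear(d)", "handempty", "on(a,b)", "ontable(d)"]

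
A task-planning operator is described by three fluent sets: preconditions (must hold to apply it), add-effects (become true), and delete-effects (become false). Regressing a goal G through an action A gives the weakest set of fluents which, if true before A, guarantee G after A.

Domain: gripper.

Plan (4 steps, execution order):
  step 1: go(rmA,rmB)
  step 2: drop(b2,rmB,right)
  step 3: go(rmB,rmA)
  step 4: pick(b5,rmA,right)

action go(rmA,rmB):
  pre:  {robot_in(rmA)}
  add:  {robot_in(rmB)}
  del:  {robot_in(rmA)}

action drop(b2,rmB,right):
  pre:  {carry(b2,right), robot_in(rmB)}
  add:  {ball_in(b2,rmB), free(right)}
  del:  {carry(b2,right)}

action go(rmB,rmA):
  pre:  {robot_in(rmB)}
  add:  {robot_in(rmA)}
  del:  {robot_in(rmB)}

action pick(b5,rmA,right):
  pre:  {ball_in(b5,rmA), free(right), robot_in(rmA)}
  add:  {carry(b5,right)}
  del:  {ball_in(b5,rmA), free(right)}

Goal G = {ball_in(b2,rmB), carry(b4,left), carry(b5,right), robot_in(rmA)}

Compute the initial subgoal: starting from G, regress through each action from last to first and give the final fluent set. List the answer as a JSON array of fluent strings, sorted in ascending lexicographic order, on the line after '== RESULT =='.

Regress step by step:
  through step 4 (pick(b5,rmA,right)): drop {carry(b5,right)}, keep {ball_in(b2,rmB), carry(b4,left), robot_in(rmA)}, require {ball_in(b5,rmA), free(right), robot_in(rmA)}
    → {ball_in(b2,rmB), ball_in(b5,rmA), carry(b4,left), free(right), robot_in(rmA)}
  through step 3 (go(rmB,rmA)): drop {robot_in(rmA)}, keep {ball_in(b2,rmB), ball_in(b5,rmA), carry(b4,left), free(right)}, require {robot_in(rmB)}
    → {ball_in(b2,rmB), ball_in(b5,rmA), carry(b4,left), free(right), robot_in(rmB)}
  through step 2 (drop(b2,rmB,right)): drop {ball_in(b2,rmB), free(right)}, keep {ball_in(b5,rmA), carry(b4,left), robot_in(rmB)}, require {carry(b2,right), robot_in(rmB)}
    → {ball_in(b5,rmA), carry(b2,right), carry(b4,left), robot_in(rmB)}
  through step 1 (go(rmA,rmB)): drop {robot_in(rmB)}, keep {ball_in(b5,rmA), carry(b2,right), carry(b4,left)}, require {robot_in(rmA)}
    → {ball_in(b5,rmA), carry(b2,right), carry(b4,left), robot_in(rmA)}

== RESULT ==
["ball_in(b5,rmA)", "carry(b2,right)", "carry(b4,left)", "robot_in(rmA)"]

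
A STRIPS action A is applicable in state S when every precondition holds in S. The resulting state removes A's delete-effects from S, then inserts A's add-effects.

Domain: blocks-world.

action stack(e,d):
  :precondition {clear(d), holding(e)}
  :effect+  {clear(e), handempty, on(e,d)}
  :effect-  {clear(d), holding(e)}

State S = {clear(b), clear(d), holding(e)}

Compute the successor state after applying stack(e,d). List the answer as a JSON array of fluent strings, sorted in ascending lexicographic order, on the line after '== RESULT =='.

Compute (S \ del) ∪ add:
  pre ⊆ S: {clear(d), holding(e)} ⊆ S  — applicable
  S \ del = {clear(b)}
  ∪ add   = {clear(b), clear(e), handempty, on(e,d)}

== RESULT ==
["clear(b)", "clear(e)", "handempty", "on(e,d)"]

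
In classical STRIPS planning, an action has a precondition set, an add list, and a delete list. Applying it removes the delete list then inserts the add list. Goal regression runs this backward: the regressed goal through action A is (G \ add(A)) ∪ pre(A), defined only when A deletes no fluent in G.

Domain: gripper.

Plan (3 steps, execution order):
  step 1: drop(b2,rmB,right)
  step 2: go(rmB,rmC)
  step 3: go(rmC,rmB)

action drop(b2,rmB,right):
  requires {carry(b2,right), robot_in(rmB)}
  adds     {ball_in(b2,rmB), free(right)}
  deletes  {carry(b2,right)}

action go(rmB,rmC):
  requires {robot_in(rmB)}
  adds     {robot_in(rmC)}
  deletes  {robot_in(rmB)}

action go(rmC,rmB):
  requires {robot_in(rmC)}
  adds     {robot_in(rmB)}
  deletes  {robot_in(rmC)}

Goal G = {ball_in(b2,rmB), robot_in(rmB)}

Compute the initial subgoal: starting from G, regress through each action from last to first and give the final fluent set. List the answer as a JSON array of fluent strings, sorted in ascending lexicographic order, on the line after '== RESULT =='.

Work backward from the goal:
  through step 3 (go(rmC,rmB)): drop {robot_in(rmB)}, keep {ball_in(b2,rmB)}, require {robot_in(rmC)}
    → {ball_in(b2,rmB), robot_in(rmC)}
  through step 2 (go(rmB,rmC)): drop {robot_in(rmC)}, keep {ball_in(b2,rmB)}, require {robot_in(rmB)}
    → {ball_in(b2,rmB), robot_in(rmB)}
  through step 1 (drop(b2,rmB,right)): drop {ball_in(b2,rmB)}, keep {robot_in(rmB)}, require {carry(b2,right), robot_in(rmB)}
    → {carry(b2,right), robot_in(rmB)}

== RESULT ==
["carry(b2,right)", "robot_in(rmB)"]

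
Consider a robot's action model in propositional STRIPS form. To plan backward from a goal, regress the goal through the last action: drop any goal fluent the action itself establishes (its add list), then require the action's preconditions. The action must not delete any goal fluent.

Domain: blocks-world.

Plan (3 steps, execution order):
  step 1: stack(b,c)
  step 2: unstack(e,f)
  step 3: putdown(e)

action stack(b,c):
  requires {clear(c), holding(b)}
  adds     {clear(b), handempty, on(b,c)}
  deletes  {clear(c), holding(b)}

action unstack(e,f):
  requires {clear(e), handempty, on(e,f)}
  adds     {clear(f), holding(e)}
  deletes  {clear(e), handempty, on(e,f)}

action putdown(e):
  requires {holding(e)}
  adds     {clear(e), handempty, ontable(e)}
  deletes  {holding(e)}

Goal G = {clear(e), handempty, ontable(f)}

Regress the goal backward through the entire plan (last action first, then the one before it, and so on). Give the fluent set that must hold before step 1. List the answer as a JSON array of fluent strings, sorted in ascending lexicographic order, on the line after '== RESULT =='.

Regress step by step:
  through step 3 (putdown(e)): drop {clear(e), handempty}, keep {ontable(f)}, require {holding(e)}
    → {holding(e), ontable(f)}
  through step 2 (unstack(e,f)): drop {holding(e)}, keep {ontable(f)}, require {clear(e), handempty, on(e,f)}
    → {clear(e), handempty, on(e,f), ontable(f)}
  through step 1 (stack(b,c)): drop {handempty}, keep {clear(e), on(e,f), ontable(f)}, require {clear(c), holding(b)}
    → {clear(c), clear(e), holding(b), on(e,f), ontable(f)}

== RESULT ==
["clear(c)", "clear(e)", "holding(b)", "on(e,f)", "ontable(f)"]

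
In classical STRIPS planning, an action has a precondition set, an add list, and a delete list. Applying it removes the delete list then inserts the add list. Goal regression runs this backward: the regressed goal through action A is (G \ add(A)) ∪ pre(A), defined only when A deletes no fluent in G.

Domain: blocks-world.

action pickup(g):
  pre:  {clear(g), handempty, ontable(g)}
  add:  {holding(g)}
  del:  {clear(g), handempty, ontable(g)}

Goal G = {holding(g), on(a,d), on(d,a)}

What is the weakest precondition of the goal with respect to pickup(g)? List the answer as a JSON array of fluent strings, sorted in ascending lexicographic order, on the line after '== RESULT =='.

Regress:
  G ∩ del = {}  (empty — regression defined)
  G \ add = {holding(g), on(a,d), on(d,a)} \ {holding(g)} = {on(a,d), on(d,a)}
  ∪ pre   = {on(a,d), on(d,a)} ∪ {clear(g), handempty, ontable(g)}
          = {clear(g), handempty, on(a,d), on(d,a), ontable(g)}

== RESULT ==
["clear(g)", "handempty", "on(a,d)", "on(d,a)", "ontable(g)"]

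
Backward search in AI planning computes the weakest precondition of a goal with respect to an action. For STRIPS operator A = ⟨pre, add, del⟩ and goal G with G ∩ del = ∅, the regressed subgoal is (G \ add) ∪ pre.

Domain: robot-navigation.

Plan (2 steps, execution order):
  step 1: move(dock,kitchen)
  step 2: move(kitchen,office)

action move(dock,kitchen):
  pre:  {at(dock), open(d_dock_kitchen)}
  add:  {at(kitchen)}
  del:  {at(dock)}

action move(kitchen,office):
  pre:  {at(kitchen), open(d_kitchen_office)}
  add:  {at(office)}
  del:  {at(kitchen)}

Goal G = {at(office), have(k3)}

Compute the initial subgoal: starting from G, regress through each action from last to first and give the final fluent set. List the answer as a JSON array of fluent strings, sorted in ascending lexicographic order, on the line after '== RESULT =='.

Regress step by step:
  through step 2 (move(kitchen,office)): drop {at(office)}, keep {have(k3)}, require {at(kitchen), open(d_kitchen_office)}
    → {at(kitchen), have(k3), open(d_kitchen_office)}
  through step 1 (move(dock,kitchen)): drop {at(kitchen)}, keep {have(k3), open(d_kitchen_office)}, require {at(dock), open(d_dock_kitchen)}
    → {at(dock), have(k3), open(d_dock_kitchen), open(d_kitchen_office)}

== RESULT ==
["at(dock)", "have(k3)", "open(d_dock_kitchen)", "open(d_kitchen_office)"]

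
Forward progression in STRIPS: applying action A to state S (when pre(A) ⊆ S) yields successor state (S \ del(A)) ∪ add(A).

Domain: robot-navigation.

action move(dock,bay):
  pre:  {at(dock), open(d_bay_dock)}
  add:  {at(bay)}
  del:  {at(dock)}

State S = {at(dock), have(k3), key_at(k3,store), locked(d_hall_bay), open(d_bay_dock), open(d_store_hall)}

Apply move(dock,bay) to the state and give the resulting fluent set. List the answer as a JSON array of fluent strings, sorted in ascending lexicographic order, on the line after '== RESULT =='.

Compute (S \ del) ∪ add:
  pre ⊆ S: {at(dock), open(d_bay_dock)} ⊆ S  — applicable
  S \ del = {have(k3), key_at(k3,store), locked(d_hall_bay), open(d_bay_dock), open(d_store_hall)}
  ∪ add   = {at(bay), have(k3), key_at(k3,store), locked(d_hall_bay), open(d_bay_dock), open(d_store_hall)}

== RESULT ==
["at(bay)", "have(k3)", "key_at(k3,store)", "locked(d_hall_bay)", "open(d_bay_dock)", "open(d_store_hall)"]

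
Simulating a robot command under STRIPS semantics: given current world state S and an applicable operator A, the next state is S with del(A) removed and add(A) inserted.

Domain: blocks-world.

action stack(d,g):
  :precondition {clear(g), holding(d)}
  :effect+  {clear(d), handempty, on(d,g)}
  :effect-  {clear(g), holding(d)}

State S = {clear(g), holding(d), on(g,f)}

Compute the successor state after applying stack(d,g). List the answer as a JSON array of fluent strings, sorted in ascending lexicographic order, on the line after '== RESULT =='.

Compute (S \ del) ∪ add:
  pre ⊆ S: {clear(g), holding(d)} ⊆ S  — applicable
  S \ del = {on(g,f)}
  ∪ add   = {clear(d), handempty, on(d,g), on(g,f)}

== RESULT ==
["clear(d)", "handempty", "on(d,g)", "on(g,f)"]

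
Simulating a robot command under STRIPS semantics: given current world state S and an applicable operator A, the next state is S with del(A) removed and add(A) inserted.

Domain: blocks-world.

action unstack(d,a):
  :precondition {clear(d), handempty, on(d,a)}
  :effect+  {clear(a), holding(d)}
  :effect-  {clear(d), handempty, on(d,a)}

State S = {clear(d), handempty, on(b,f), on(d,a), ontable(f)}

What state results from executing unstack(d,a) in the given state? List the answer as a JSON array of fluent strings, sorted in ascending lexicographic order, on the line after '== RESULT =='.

Progress:
  pre ⊆ S: {clear(d), handempty, on(d,a)} ⊆ S  — applicable
  S \ del = {on(b,f), ontable(f)}
  ∪ add   = {clear(a), holding(d), on(b,f), ontable(f)}

== RESULT ==
["clear(a)", "holding(d)", "on(b,f)", "ontable(f)"]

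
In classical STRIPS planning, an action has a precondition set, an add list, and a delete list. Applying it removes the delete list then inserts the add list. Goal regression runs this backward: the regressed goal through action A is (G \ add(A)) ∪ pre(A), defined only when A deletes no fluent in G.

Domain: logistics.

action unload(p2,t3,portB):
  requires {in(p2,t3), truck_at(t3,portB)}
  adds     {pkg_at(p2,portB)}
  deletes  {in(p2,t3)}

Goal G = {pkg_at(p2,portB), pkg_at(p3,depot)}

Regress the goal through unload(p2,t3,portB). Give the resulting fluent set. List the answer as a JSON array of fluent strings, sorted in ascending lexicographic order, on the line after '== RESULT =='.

Regress:
  G ∩ del = {}  (empty — regression defined)
  G \ add = {pkg_at(p2,portB), pkg_at(p3,depot)} \ {pkg_at(p2,portB)} = {pkg_at(p3,depot)}
  ∪ pre   = {pkg_at(p3,depot)} ∪ {in(p2,t3), truck_at(t3,portB)}
          = {in(p2,t3), pkg_at(p3,depot), truck_at(t3,portB)}

== RESULT ==
["in(p2,t3)", "pkg_at(p3,depot)", "truck_at(t3,portB)"]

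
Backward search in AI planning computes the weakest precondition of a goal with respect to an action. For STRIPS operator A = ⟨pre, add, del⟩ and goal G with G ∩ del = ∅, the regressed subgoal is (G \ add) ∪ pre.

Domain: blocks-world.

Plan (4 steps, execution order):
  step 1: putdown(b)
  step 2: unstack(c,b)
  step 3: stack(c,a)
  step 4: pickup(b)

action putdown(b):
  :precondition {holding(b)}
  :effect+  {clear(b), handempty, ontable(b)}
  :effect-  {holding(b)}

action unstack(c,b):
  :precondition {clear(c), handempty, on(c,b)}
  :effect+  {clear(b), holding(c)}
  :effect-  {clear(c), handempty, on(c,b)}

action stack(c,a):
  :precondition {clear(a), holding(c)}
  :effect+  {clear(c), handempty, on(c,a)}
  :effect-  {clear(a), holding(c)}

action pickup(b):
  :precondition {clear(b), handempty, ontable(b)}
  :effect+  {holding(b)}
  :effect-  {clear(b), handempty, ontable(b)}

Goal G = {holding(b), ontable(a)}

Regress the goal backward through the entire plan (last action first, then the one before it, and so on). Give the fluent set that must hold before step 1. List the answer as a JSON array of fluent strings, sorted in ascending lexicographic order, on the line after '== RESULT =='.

Regress step by step:
  through step 4 (pickup(b)): drop {holding(b)}, keep {ontable(a)}, require {clear(b), handempty, ontable(b)}
    → {clear(b), handempty, ontable(a), ontable(b)}
  through step 3 (stack(c,a)): drop {handempty}, keep {clear(b), ontable(a), ontable(b)}, require {clear(a), holding(c)}
    → {clear(a), clear(b), holding(c), ontable(a), ontable(b)}
  through step 2 (unstack(c,b)): drop {clear(b), holding(c)}, keep {clear(a), ontable(a), ontable(b)}, require {clear(c), handempty, on(c,b)}
    → {clear(a), clear(c), handempty, on(c,b), ontable(a), ontable(b)}
  through step 1 (putdown(b)): drop {handempty, ontable(b)}, keep {clear(a), clear(c), on(c,b), ontable(a)}, require {holding(b)}
    → {clear(a), clear(c), holding(b), on(c,b), ontable(a)}

== RESULT ==
["clear(a)", "clear(c)", "holding(b)", "on(c,b)", "ontable(a)"]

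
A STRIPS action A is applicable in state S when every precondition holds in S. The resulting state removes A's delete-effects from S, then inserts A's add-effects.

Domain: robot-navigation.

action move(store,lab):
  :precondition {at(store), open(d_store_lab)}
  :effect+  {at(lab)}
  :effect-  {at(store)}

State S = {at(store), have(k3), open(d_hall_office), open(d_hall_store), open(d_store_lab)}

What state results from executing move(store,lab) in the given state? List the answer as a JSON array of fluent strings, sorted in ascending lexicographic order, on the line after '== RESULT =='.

Progress:
  pre ⊆ S: {at(store), open(d_store_lab)} ⊆ S  — applicable
  S \ del = {have(k3), open(d_hall_office), open(d_hall_store), open(d_store_lab)}
  ∪ add   = {at(lab), have(k3), open(d_hall_office), open(d_hall_store), open(d_store_lab)}

== RESULT ==
["at(lab)", "have(k3)", "open(d_hall_office)", "open(d_hall_store)", "open(d_store_lab)"]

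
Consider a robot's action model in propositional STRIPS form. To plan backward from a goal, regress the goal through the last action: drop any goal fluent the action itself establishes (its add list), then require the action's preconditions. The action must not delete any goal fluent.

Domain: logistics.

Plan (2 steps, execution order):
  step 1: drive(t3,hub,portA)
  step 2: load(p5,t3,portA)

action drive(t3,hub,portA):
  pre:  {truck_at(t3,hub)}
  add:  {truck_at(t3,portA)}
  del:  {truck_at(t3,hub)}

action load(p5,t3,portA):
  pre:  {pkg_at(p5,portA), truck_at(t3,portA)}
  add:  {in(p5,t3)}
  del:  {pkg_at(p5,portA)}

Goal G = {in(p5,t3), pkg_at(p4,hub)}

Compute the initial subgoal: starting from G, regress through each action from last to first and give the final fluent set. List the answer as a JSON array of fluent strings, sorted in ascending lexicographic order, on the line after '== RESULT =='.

Regress step by step:
  through step 2 (load(p5,t3,portA)): drop {in(p5,t3)}, keep {pkg_at(p4,hub)}, require {pkg_at(p5,portA), truck_at(t3,portA)}
    → {pkg_at(p4,hub), pkg_at(p5,portA), truck_at(t3,portA)}
  through step 1 (drive(t3,hub,portA)): drop {truck_at(t3,portA)}, keep {pkg_at(p4,hub), pkg_at(p5,portA)}, require {truck_at(t3,hub)}
    → {pkg_at(p4,hub), pkg_at(p5,portA), truck_at(t3,hub)}

== RESULT ==
["pkg_at(p4,hub)", "pkg_at(p5,portA)", "truck_at(t3,hub)"]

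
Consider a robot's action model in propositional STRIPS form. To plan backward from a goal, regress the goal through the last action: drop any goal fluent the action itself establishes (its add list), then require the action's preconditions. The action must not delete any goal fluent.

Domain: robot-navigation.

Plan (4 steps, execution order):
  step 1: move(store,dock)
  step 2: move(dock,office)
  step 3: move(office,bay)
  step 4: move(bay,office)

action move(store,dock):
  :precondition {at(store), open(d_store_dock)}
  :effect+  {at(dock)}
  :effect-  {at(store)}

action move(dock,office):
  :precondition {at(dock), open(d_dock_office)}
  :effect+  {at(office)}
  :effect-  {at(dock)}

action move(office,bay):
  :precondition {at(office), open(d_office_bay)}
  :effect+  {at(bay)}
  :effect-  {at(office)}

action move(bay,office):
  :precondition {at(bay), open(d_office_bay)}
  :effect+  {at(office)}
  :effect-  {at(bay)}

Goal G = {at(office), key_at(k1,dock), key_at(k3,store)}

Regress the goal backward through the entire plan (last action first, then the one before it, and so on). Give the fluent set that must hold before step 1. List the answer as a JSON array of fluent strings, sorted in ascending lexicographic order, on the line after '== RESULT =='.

Work backward from the goal:
  through step 4 (move(bay,office)): drop {at(office)}, keep {key_at(k1,dock), key_at(k3,store)}, require {at(bay), open(d_office_bay)}
    → {at(bay), key_at(k1,dock), key_at(k3,store), open(d_office_bay)}
  through step 3 (move(office,bay)): drop {at(bay)}, keep {key_at(k1,dock), key_at(k3,store), open(d_office_bay)}, require {at(office), open(d_office_bay)}
    → {at(office), key_at(k1,dock), key_at(k3,store), open(d_office_bay)}
  through step 2 (move(dock,office)): drop {at(office)}, keep {key_at(k1,dock), key_at(k3,store), open(d_office_bay)}, require {at(dock), open(d_dock_office)}
    → {at(dock), key_at(k1,dock), key_at(k3,store), open(d_dock_office), open(d_office_bay)}
  through step 1 (move(store,dock)): drop {at(dock)}, keep {key_at(k1,dock), key_at(k3,store), open(d_dock_office), open(d_office_bay)}, require {at(store), open(d_store_dock)}
    → {at(store), key_at(k1,dock), key_at(k3,store), open(d_dock_office), open(d_office_bay), open(d_store_dock)}

== RESULT ==
["at(store)", "key_at(k1,dock)", "key_at(k3,store)", "open(d_dock_office)", "open(d_office_bay)", "open(d_store_dock)"]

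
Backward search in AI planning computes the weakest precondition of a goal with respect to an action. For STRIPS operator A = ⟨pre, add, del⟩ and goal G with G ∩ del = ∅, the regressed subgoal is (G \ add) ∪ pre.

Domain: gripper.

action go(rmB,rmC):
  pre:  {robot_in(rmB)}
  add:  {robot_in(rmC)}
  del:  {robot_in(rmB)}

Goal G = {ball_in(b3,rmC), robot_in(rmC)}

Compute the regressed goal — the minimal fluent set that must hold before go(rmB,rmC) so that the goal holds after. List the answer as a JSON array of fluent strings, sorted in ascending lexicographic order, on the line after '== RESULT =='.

Regress:
  G ∩ del = {}  (empty — regression defined)
  G \ add = {ball_in(b3,rmC), robot_in(rmC)} \ {robot_in(rmC)} = {ball_in(b3,rmC)}
  ∪ pre   = {ball_in(b3,rmC)} ∪ {robot_in(rmB)}
          = {ball_in(b3,rmC), robot_in(rmB)}

== RESULT ==
["ball_in(b3,rmC)", "robot_in(rmB)"]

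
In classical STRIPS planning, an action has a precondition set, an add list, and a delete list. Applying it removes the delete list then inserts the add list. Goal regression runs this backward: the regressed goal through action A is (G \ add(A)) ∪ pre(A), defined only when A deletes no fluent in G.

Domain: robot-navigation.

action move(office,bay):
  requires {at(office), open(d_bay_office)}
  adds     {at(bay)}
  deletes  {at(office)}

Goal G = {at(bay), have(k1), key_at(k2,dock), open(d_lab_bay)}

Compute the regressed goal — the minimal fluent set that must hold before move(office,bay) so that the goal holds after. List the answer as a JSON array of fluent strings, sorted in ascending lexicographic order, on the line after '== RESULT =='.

Regress:
  G ∩ del = {}  (empty — regression defined)
  G \ add = {at(bay), have(k1), key_at(k2,dock), open(d_lab_bay)} \ {at(bay)} = {have(k1), key_at(k2,dock), open(d_lab_bay)}
  ∪ pre   = {have(k1), key_at(k2,dock), open(d_lab_bay)} ∪ {at(office), open(d_bay_office)}
          = {at(office), have(k1), key_at(k2,dock), open(d_bay_office), open(d_lab_bay)}

== RESULT ==
["at(office)", "have(k1)", "key_at(k2,dock)", "open(d_bay_office)", "open(d_lab_bay)"]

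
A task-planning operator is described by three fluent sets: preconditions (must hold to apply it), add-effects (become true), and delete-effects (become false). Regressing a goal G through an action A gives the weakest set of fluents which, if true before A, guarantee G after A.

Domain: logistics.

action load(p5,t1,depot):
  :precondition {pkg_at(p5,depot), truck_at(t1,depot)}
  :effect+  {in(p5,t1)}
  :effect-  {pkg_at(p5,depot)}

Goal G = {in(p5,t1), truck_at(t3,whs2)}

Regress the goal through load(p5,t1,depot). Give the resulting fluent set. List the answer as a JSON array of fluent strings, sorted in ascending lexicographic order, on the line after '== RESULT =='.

Compute (G \ add) ∪ pre:
  G ∩ del = {}  (empty — regression defined)
  G \ add = {in(p5,t1), truck_at(t3,whs2)} \ {in(p5,t1)} = {truck_at(t3,whs2)}
  ∪ pre   = {truck_at(t3,whs2)} ∪ {pkg_at(p5,depot), truck_at(t1,depot)}
          = {pkg_at(p5,depot), truck_at(t1,depot), truck_at(t3,whs2)}

== RESULT ==
["pkg_at(p5,depot)", "truck_at(t1,depot)", "truck_at(t3,whs2)"]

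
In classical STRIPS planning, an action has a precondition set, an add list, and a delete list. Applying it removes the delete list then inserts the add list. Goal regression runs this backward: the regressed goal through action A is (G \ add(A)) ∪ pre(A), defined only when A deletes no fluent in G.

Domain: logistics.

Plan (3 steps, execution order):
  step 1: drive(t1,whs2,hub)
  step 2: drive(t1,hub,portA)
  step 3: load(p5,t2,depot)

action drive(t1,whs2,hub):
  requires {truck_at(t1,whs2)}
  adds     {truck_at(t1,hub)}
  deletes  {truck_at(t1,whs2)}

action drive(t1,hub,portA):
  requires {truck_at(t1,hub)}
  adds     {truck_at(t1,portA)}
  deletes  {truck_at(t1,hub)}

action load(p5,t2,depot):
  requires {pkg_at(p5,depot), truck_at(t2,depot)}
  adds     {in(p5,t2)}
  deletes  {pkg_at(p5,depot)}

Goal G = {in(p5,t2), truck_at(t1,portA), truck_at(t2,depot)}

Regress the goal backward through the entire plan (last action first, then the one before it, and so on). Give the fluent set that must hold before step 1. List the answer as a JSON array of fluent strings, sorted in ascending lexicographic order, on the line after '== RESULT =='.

Work backward from the goal:
  through step 3 (load(p5,t2,depot)): drop {in(p5,t2)}, keep {truck_at(t1,portA), truck_at(t2,depot)}, require {pkg_at(p5,depot), truck_at(t2,depot)}
    → {pkg_at(p5,depot), truck_at(t1,portA), truck_at(t2,depot)}
  through step 2 (drive(t1,hub,portA)): drop {truck_at(t1,portA)}, keep {pkg_at(p5,depot), truck_at(t2,depot)}, require {truck_at(t1,hub)}
    → {pkg_at(p5,depot), truck_at(t1,hub), truck_at(t2,depot)}
  through step 1 (drive(t1,whs2,hub)): drop {truck_at(t1,hub)}, keep {pkg_at(p5,depot), truck_at(t2,depot)}, require {truck_at(t1,whs2)}
    → {pkg_at(p5,depot), truck_at(t1,whs2), truck_at(t2,depot)}

== RESULT ==
["pkg_at(p5,depot)", "truck_at(t1,whs2)", "truck_at(t2,depot)"]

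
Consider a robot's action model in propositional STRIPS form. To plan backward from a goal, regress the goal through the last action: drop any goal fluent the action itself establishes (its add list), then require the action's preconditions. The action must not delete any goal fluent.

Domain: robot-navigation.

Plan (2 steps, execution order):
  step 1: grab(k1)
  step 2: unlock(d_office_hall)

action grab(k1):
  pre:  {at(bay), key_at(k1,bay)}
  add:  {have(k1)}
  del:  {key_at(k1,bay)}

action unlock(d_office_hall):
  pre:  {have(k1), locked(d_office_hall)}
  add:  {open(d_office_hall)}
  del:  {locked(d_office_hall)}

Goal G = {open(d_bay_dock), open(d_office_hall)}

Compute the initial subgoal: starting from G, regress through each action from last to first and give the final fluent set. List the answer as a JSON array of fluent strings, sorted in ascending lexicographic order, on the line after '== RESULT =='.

Work backward from the goal:
  through step 2 (unlock(d_office_hall)): drop {open(d_office_hall)}, keep {open(d_bay_dock)}, require {have(k1), locked(d_office_hall)}
    → {have(k1), locked(d_office_hall), open(d_bay_dock)}
  through step 1 (grab(k1)): drop {have(k1)}, keep {locked(d_office_hall), open(d_bay_dock)}, require {at(bay), key_at(k1,bay)}
    → {at(bay), key_at(k1,bay), locked(d_office_hall), open(d_bay_dock)}

== RESULT ==
["at(bay)", "key_at(k1,bay)", "locked(d_office_hall)", "open(d_bay_dock)"]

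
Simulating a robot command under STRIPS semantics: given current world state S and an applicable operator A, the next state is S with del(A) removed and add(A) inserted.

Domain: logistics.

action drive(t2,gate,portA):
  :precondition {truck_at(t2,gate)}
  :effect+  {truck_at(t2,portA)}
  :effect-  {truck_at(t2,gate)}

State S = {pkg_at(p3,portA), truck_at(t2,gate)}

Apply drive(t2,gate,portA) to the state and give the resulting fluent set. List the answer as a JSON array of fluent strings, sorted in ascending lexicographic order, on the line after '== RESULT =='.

Compute (S \ del) ∪ add:
  pre ⊆ S: {truck_at(t2,gate)} ⊆ S  — applicable
  S \ del = {pkg_at(p3,portA)}
  ∪ add   = {pkg_at(p3,portA), truck_at(t2,portA)}

== RESULT ==
["pkg_at(p3,portA)", "truck_at(t2,portA)"]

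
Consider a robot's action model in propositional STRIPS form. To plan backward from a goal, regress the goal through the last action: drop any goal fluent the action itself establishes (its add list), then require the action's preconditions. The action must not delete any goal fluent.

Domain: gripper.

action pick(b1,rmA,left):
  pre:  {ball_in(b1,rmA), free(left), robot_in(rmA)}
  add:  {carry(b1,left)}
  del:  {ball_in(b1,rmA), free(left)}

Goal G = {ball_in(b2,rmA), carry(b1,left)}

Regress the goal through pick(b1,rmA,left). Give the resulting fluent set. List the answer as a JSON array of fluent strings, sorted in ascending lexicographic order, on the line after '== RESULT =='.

Compute (G \ add) ∪ pre:
  G ∩ del = {}  (empty — regression defined)
  G \ add = {ball_in(b2,rmA), carry(b1,left)} \ {carry(b1,left)} = {ball_in(b2,rmA)}
  ∪ pre   = {ball_in(b2,rmA)} ∪ {ball_in(b1,rmA), free(left), robot_in(rmA)}
          = {ball_in(b1,rmA), ball_in(b2,rmA), free(left), robot_in(rmA)}

== RESULT ==
["ball_in(b1,rmA)", "ball_in(b2,rmA)", "free(left)", "robot_in(rmA)"]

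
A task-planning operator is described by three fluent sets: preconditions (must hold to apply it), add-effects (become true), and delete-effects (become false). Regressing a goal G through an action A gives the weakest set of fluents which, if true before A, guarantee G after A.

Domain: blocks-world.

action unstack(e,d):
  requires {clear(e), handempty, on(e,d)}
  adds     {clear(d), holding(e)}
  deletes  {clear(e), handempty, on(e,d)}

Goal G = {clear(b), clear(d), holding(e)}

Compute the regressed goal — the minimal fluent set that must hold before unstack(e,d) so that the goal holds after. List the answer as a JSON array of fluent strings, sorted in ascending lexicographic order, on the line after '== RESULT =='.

Regress:
  G ∩ del = {}  (empty — regression defined)
  G \ add = {clear(b), clear(d), holding(e)} \ {clear(d), holding(e)} = {clear(b)}
  ∪ pre   = {clear(b)} ∪ {clear(e), handempty, on(e,d)}
          = {clear(b), clear(e), handempty, on(e,d)}

== RESULT ==
["clear(b)", "clear(e)", "handempty", "on(e,d)"]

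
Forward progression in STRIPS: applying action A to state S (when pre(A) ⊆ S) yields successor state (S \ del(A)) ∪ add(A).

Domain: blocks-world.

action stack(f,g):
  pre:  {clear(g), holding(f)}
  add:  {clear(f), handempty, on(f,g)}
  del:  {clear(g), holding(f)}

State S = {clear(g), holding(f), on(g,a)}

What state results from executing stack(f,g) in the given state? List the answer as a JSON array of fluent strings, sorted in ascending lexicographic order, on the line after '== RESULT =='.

Compute (S \ del) ∪ add:
  pre ⊆ S: {clear(g), holding(f)} ⊆ S  — applicable
  S \ del = {on(g,a)}
  ∪ add   = {clear(f), handempty, on(f,g), on(g,a)}

== RESULT ==
["clear(f)", "handempty", "on(f,g)", "on(g,a)"]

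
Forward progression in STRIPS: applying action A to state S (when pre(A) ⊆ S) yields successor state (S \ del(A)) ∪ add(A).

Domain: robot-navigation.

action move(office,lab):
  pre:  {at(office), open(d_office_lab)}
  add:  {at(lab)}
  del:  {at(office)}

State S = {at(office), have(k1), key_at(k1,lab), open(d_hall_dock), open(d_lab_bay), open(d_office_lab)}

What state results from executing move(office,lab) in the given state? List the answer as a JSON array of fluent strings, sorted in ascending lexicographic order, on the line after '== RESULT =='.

Compute (S \ del) ∪ add:
  pre ⊆ S: {at(office), open(d_office_lab)} ⊆ S  — applicable
  S \ del = {have(k1), key_at(k1,lab), open(d_hall_dock), open(d_lab_bay), open(d_office_lab)}
  ∪ add   = {at(lab), have(k1), key_at(k1,lab), open(d_hall_dock), open(d_lab_bay), open(d_office_lab)}

== RESULT ==
["at(lab)", "have(k1)", "key_at(k1,lab)", "open(d_hall_dock)", "open(d_lab_bay)", "open(d_office_lab)"]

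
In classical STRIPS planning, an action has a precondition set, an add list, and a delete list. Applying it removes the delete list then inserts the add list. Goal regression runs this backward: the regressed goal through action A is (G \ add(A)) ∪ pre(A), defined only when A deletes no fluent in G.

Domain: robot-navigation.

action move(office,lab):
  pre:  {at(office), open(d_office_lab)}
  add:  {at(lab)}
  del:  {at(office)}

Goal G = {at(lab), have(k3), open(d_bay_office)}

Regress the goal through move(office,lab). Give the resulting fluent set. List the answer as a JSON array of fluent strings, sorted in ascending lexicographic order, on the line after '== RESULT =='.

Regress:
  G ∩ del = {}  (empty — regression defined)
  G \ add = {at(lab), have(k3), open(d_bay_office)} \ {at(lab)} = {have(k3), open(d_bay_office)}
  ∪ pre   = {have(k3), open(d_bay_office)} ∪ {at(office), open(d_office_lab)}
          = {at(office), have(k3), open(d_bay_office), open(d_office_lab)}

== RESULT ==
["at(office)", "have(k3)", "open(d_bay_office)", "open(d_office_lab)"]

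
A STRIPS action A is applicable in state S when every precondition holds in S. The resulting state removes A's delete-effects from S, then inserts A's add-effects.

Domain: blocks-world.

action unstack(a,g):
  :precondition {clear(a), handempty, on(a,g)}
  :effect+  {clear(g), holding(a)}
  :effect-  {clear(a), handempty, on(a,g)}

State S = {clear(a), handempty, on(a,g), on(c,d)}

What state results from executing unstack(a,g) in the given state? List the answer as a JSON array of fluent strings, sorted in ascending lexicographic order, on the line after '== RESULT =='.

Compute (S \ del) ∪ add:
  pre ⊆ S: {clear(a), handempty, on(a,g)} ⊆ S  — applicable
  S \ del = {on(c,d)}
  ∪ add   = {clear(g), holding(a), on(c,d)}

== RESULT ==
["clear(g)", "holding(a)", "on(c,d)"]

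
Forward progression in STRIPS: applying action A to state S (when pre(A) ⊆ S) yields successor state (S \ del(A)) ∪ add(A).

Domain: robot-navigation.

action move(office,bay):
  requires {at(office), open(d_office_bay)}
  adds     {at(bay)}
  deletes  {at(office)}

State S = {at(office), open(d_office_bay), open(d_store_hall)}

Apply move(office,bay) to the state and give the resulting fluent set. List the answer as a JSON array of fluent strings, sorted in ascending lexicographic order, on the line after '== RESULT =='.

Progress:
  pre ⊆ S: {at(office), open(d_office_bay)} ⊆ S  — applicable
  S \ del = {open(d_office_bay), open(d_store_hall)}
  ∪ add   = {at(bay), open(d_office_bay), open(d_store_hall)}

== RESULT ==
["at(bay)", "open(d_office_bay)", "open(d_store_hall)"]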